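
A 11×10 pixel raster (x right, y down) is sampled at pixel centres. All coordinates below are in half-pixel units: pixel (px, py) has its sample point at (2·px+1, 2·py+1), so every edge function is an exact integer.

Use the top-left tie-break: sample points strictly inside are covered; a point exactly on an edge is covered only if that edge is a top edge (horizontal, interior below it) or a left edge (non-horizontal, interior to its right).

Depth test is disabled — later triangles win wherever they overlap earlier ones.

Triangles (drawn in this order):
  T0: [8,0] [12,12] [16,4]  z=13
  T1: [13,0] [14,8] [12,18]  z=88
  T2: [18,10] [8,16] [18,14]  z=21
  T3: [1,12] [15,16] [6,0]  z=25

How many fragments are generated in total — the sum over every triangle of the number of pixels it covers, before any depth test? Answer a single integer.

T0:
  2·area = 80  (B↔C swapped to make it positive)
  edge (8, 0)→(16, 4): d=(8,4) right/bottom  bias=-1
  edge (16, 4)→(12, 12): d=(-4,8) right/bottom  bias=-1
  edge (12, 12)→(8, 0): d=(-4,-12) top-left  bias=+0
    (4,0)@(9, 1): e=[4,68,8] → #
    (5,0)@(11, 1): e=[-4,52,32] → ·
    (4,1)@(9, 3): e=[20,60,0] → #  [on edge]
    (5,1)@(11, 3): e=[12,44,24] → #
    (6,1)@(13, 3): e=[4,28,48] → #
    (7,1)@(15, 3): e=[-4,12,72] → ·
    (4,2)@(9, 5): e=[36,52,-8] → ·
    (5,2)@(11, 5): e=[28,36,16] → #
    (7,2)@(15, 5): e=[12,4,64] → #
    (8,2)@(17, 5): e=[4,-12,88] → ·
    (5,3)@(11, 7): e=[44,28,8] → #
    (7,3)@(15, 7): e=[28,-4,56] → ·
    (5,4)@(11, 9): e=[60,20,0] → #  [on edge]
    (6,7)@(13, 15): e=[100,-20,0] → ·  [on edge]
  covered (11 px):
    · · · · # · · · · · ·
    · · · · # # # · · · ·
    · · · · · # # # · · ·
    · · · · · # # · · · ·
    · · · · · # # · · · ·
    · · · · · · · · · · ·
    · · · · · · · · · · ·
    · · · · · · · · · · ·
    · · · · · · · · · · ·
    · · · · · · · · · · ·
T1:
  2·area = 26
  edge (13, 0)→(14, 8): d=(1,8) right/bottom  bias=-1
  edge (14, 8)→(12, 18): d=(-2,10) right/bottom  bias=-1
  edge (12, 18)→(13, 0): d=(1,-18) top-left  bias=+0
    (6,0)@(13, 1): e=[1,24,1] → #
    (7,0)@(15, 1): e=[-15,4,37] → ·
    (6,1)@(13, 3): e=[3,20,3] → #
    (7,1)@(15, 3): e=[-13,0,39] → ·  [on edge]
    (6,2)@(13, 5): e=[5,16,5] → #
    (7,2)@(15, 5): e=[-11,-4,41] → ·
    (6,3)@(13, 7): e=[7,12,7] → #
    (7,3)@(15, 7): e=[-9,-8,43] → ·
    (6,4)@(13, 9): e=[9,8,9] → #
    (7,4)@(15, 9): e=[-7,-12,45] → ·
    (6,5)@(13, 11): e=[11,4,11] → #
    (7,5)@(15, 11): e=[-5,-16,47] → ·
    (6,6)@(13, 13): e=[13,0,13] → ·  [on edge]
  covered (6 px):
    · · · · · · # · · · ·
    · · · · · · # · · · ·
    · · · · · · # · · · ·
    · · · · · · # · · · ·
    · · · · · · # · · · ·
    · · · · · · # · · · ·
    · · · · · · · · · · ·
    · · · · · · · · · · ·
    · · · · · · · · · · ·
    · · · · · · · · · · ·
T2:
  2·area = 40  (B↔C swapped to make it positive)
  edge (18, 10)→(18, 14): d=(0,4) right/bottom  bias=-1
  edge (18, 14)→(8, 16): d=(-10,2) right/bottom  bias=-1
  edge (8, 16)→(18, 10): d=(10,-6) top-left  bias=+0
    (8,5)@(17, 11): e=[4,32,4] → #
    (9,5)@(19, 11): e=[-4,28,16] → ·
    (6,6)@(13, 13): e=[20,20,0] → #  [on edge]
    (7,6)@(15, 13): e=[12,16,12] → #
    (9,6)@(19, 13): e=[-4,8,36] → ·
    (5,7)@(11, 15): e=[28,4,8] → #
    (6,7)@(13, 15): e=[20,0,20] → ·  [on edge]
    (7,7)@(15, 15): e=[12,-4,32] → ·
    (8,7)@(17, 15): e=[4,-8,44] → ·
    (1,8)@(3, 17): e=[60,0,-20] → ·  [on edge]
    (5,8)@(11, 17): e=[28,-16,28] → ·
    (1,9)@(3, 19): e=[60,-20,0] → ·  [on edge]
  covered (5 px):
    · · · · · · · · · · ·
    · · · · · · · · · · ·
    · · · · · · · · · · ·
    · · · · · · · · · · ·
    · · · · · · · · · · ·
    · · · · · · · · # · ·
    · · · · · · # # # · ·
    · · · · · # · · · · ·
    · · · · · · · · · · ·
    · · · · · · · · · · ·
T3:
  2·area = 188  (B↔C swapped to make it positive)
  edge (1, 12)→(6, 0): d=(5,-12) top-left  bias=+0
  edge (6, 0)→(15, 16): d=(9,16) right/bottom  bias=-1
  edge (15, 16)→(1, 12): d=(-14,-4) top-left  bias=+0
    (2,1)@(5, 3): e=[3,43,142] → #
    (3,1)@(7, 3): e=[27,11,150] → #
    (4,1)@(9, 3): e=[51,-21,158] → ·
    (2,2)@(5, 5): e=[13,61,114] → #
    (4,2)@(9, 5): e=[61,-3,130] → ·
    (2,3)@(5, 7): e=[23,79,86] → #
    (4,3)@(9, 7): e=[71,15,102] → #
    (5,3)@(11, 7): e=[95,-17,110] → ·
    (1,4)@(3, 9): e=[9,129,50] → #
    (5,4)@(11, 9): e=[105,1,82] → #
    (6,4)@(13, 9): e=[129,-31,90] → ·
    (1,5)@(3, 11): e=[19,147,22] → #
  covered (23 px):
    · · · · · · · · · · ·
    · · # # · · · · · · ·
    · · # # · · · · · · ·
    · · # # # · · · · · ·
    · # # # # # · · · · ·
    · # # # # # · · · · ·
    · · # # # # # · · · ·
    · · · · · · # · · · ·
    · · · · · · · · · · ·
    · · · · · · · · · · ·

Final: 45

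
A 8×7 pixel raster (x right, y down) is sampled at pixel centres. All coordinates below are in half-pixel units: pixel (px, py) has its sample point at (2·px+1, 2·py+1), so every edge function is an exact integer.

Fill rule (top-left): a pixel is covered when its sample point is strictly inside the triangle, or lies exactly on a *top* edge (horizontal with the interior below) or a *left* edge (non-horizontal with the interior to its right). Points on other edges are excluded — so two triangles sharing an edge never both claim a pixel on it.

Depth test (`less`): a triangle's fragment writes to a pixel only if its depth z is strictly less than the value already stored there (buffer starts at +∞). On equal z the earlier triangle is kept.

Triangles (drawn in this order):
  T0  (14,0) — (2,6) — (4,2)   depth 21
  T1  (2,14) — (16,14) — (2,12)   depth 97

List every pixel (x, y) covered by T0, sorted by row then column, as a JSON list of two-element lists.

T0:
  2·area = 36
  edge (14, 0)→(2, 6): d=(-12,6) right/bottom  bias=-1
  edge (2, 6)→(4, 2): d=(2,-4) top-left  bias=+0
  edge (4, 2)→(14, 0): d=(10,-2) top-left  bias=+0
    (4,0)@(9, 1): e=[18,18,0] → X  [on edge]
    (5,0)@(11, 1): e=[6,26,4] → X
    (6,0)@(13, 1): e=[-6,34,8] → .
    (2,1)@(5, 3): e=[18,6,12] → X
    (3,1)@(7, 3): e=[6,14,16] → X
    (4,1)@(9, 3): e=[-6,22,20] → .
    (5,1)@(11, 3): e=[-18,30,24] → .
    (1,2)@(3, 5): e=[6,2,28] → X
    (2,2)@(5, 5): e=[-6,10,32] → .
    (3,2)@(7, 5): e=[-18,18,36] → .
    (1,3)@(3, 7): e=[-18,6,48] → .
  covered (5 px):
    . . . . X X . .
    . . X X . . . .
    . X . . . . . .
    . . . . . . . .
    . . . . . . . .
    . . . . . . . .
    . . . . . . . .
T1:
  2·area = 28  (B↔C swapped to make it positive)
  edge (2, 14)→(2, 12): d=(0,-2) top-left  bias=+0
  edge (2, 12)→(16, 14): d=(14,2) right/bottom  bias=-1
  edge (16, 14)→(2, 14): d=(-14,0) right/bottom  bias=-1
    (1,6)@(3, 13): e=[2,12,14] → X
    (2,6)@(5, 13): e=[6,8,14] → X
    (3,6)@(7, 13): e=[10,4,14] → X
    (4,6)@(9, 13): e=[14,0,14] → .  [on edge]
  covered (3 px):
    . . . . . . . .
    . . . . . . . .
    . . . . . . . .
    . . . . . . . .
    . . . . . . . .
    . . . . . . . .
    . X X X . . . .

Result: [[4,0],[5,0],[2,1],[3,1],[1,2]]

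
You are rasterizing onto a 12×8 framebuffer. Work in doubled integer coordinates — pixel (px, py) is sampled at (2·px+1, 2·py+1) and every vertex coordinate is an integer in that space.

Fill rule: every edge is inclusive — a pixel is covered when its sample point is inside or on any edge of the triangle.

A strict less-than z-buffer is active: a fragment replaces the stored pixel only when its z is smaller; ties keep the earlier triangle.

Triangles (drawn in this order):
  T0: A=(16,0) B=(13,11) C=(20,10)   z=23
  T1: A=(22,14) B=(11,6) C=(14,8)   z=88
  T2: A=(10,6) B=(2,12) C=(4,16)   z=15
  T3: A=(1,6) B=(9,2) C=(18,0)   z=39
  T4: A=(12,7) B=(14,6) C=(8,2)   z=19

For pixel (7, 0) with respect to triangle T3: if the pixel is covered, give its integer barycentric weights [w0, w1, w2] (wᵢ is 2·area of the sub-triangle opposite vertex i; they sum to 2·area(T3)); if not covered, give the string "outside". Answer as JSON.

T0:
  2·area = 74  (B↔C swapped to make it positive)
  edge (16, 0)→(20, 10): d=(4,10) inclusive
  edge (20, 10)→(13, 11): d=(-7,1) inclusive
  edge (13, 11)→(16, 0): d=(3,-11) inclusive
    (8,1)@(17, 3): e=[2,52,20] → #
    (9,1)@(19, 3): e=[-18,50,42] → ·
    (7,2)@(15, 5): e=[30,40,4] → #
    (9,2)@(19, 5): e=[-10,36,48] → ·
    (7,3)@(15, 7): e=[38,26,10] → #
    (9,3)@(19, 7): e=[-2,22,54] → ·
    (7,4)@(15, 9): e=[46,12,16] → #
    (9,4)@(19, 9): e=[6,8,60] → #
    (10,4)@(21, 9): e=[-14,6,82] → ·
    (6,5)@(13, 11): e=[74,0,0] → #  [on edge]
    (7,5)@(15, 11): e=[54,-2,22] → ·
    (8,5)@(17, 11): e=[34,-4,44] → ·
  covered (9 px):
    · · · · · · · · · · · ·
    · · · · · · · · # · · ·
    · · · · · · · # # · · ·
    · · · · · · · # # · · ·
    · · · · · · · # # # · ·
    · · · · · · # · · · · ·
    · · · · · · · · · · · ·
    · · · · · · · · · · · ·
T1:
  2·area = 2
  edge (22, 14)→(11, 6): d=(-11,-8) inclusive
  edge (11, 6)→(14, 8): d=(3,2) inclusive
  edge (14, 8)→(22, 14): d=(8,6) inclusive
  covered (0 px):
    · · · · · · · · · · · ·
    · · · · · · · · · · · ·
    · · · · · · · · · · · ·
    · · · · · · · · · · · ·
    · · · · · · · · · · · ·
    · · · · · · · · · · · ·
    · · · · · · · · · · · ·
    · · · · · · · · · · · ·
T2:
  2·area = 44  (B↔C swapped to make it positive)
  edge (10, 6)→(4, 16): d=(-6,10) inclusive
  edge (4, 16)→(2, 12): d=(-2,-4) inclusive
  edge (2, 12)→(10, 6): d=(8,-6) inclusive
    (6,0)@(13, 1): e=[0,66,-22] → ·  [on edge]
    (4,3)@(9, 7): e=[4,38,2] → #
    (5,3)@(11, 7): e=[-16,46,14] → ·
    (3,4)@(7, 9): e=[12,26,6] → #
    (4,4)@(9, 9): e=[-8,34,18] → ·
    (2,5)@(5, 11): e=[20,14,10] → #
    (3,5)@(7, 11): e=[0,22,22] → #  [on edge]
    (4,5)@(9, 11): e=[-20,30,34] → ·
    (1,6)@(3, 13): e=[28,2,14] → #
    (3,6)@(7, 13): e=[-12,18,38] → ·
    (1,7)@(3, 15): e=[16,-2,30] → ·
    (2,7)@(5, 15): e=[-4,6,42] → ·
  covered (6 px):
    · · · · · · · · · · · ·
    · · · · · · · · · · · ·
    · · · · · · · · · · · ·
    · · · · # · · · · · · ·
    · · · # · · · · · · · ·
    · · # # · · · · · · · ·
    · # # · · · · · · · · ·
    · · · · · · · · · · · ·
T3:
  2·area = 20
  edge (1, 6)→(9, 2): d=(8,-4) inclusive
  edge (9, 2)→(18, 0): d=(9,-2) inclusive
  edge (18, 0)→(1, 6): d=(-17,6) inclusive
    (5,0)@(11, 1): e=[0,-5,25] → ·  [on edge]
    (7,0)@(15, 1): e=[16,3,1] → #
    (8,0)@(17, 1): e=[24,7,-11] → ·
    (3,1)@(7, 3): e=[0,5,15] → #  [on edge]
    (4,1)@(9, 3): e=[8,9,3] → #
    (5,1)@(11, 3): e=[16,13,-9] → ·
    (7,1)@(15, 3): e=[32,21,-33] → ·
    (1,2)@(3, 5): e=[0,15,5] → #  [on edge]
    (2,2)@(5, 5): e=[8,19,-7] → ·
    (3,2)@(7, 5): e=[16,23,-19] → ·
    (4,2)@(9, 5): e=[24,27,-31] → ·
    (1,3)@(3, 7): e=[16,33,-29] → ·
  covered (4 px):
    · · · · · · · # · · · ·
    · · · # # · · · · · · ·
    · # · · · · · · · · · ·
    · · · · · · · · · · · ·
    · · · · · · · · · · · ·
    · · · · · · · · · · · ·
    · · · · · · · · · · · ·
    · · · · · · · · · · · ·
T4:
  2·area = 14  (B↔C swapped to make it positive)
  edge (12, 7)→(8, 2): d=(-4,-5) inclusive
  edge (8, 2)→(14, 6): d=(6,4) inclusive
  edge (14, 6)→(12, 7): d=(-2,1) inclusive
    (4,1)@(9, 3): e=[1,2,11] → #
    (5,1)@(11, 3): e=[11,-6,9] → ·
    (4,2)@(9, 5): e=[-7,14,7] → ·
    (5,2)@(11, 5): e=[3,6,5] → #
    (6,2)@(13, 5): e=[13,-2,3] → ·
    (5,3)@(11, 7): e=[-5,18,1] → ·
  covered (2 px):
    · · · · · · · · · · · ·
    · · · · # · · · · · · ·
    · · · · · # · · · · · ·
    · · · · · · · · · · · ·
    · · · · · · · · · · · ·
    · · · · · · · · · · · ·
    · · · · · · · · · · · ·
    · · · · · · · · · · · ·

Final: [3,1,16]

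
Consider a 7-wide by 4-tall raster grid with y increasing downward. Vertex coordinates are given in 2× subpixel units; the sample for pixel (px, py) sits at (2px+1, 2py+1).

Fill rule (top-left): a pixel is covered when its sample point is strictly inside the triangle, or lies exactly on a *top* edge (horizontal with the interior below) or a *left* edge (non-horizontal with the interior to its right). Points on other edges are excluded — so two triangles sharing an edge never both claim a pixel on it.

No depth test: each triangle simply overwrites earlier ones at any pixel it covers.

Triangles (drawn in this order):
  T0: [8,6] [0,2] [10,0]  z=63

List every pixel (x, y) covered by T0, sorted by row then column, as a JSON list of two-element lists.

T0:
  2·area = 56
  edge (8, 6)→(0, 2): d=(-8,-4) top-left  bias=+0
  edge (0, 2)→(10, 0): d=(10,-2) top-left  bias=+0
  edge (10, 0)→(8, 6): d=(-2,6) right/bottom  bias=-1
    (2,0)@(5, 1): e=[28,0,28] → █  [on edge]
    (3,0)@(7, 1): e=[36,4,16] → █
    (4,0)@(9, 1): e=[44,8,4] → █
    (5,0)@(11, 1): e=[52,12,-8] → ·
    (1,1)@(3, 3): e=[4,16,36] → █
    (4,1)@(9, 3): e=[28,28,0] → ·  [on edge]
    (1,2)@(3, 5): e=[-12,36,32] → ·
    (2,2)@(5, 5): e=[-4,40,20] → ·
    (3,2)@(7, 5): e=[4,44,8] → █
    (4,2)@(9, 5): e=[12,48,-4] → ·
    (3,3)@(7, 7): e=[-12,64,4] → ·
  covered (7 px):
    · · █ █ █ · ·
    · █ █ █ · · ·
    · · · █ · · ·
    · · · · · · ·

Result: [[2,0],[3,0],[4,0],[1,1],[2,1],[3,1],[3,2]]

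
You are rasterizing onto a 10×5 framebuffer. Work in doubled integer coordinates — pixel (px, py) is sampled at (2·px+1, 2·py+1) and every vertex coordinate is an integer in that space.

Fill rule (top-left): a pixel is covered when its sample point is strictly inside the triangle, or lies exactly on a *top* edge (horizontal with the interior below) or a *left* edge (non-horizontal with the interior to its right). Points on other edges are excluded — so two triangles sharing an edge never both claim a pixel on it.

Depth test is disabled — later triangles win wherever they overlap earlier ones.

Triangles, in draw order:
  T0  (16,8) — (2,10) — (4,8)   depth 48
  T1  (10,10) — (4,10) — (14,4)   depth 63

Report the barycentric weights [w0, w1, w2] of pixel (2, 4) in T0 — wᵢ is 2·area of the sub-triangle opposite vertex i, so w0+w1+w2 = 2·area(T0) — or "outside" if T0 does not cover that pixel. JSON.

T0:
  2·area = 24
  edge (16, 8)→(2, 10): d=(-14,2) right/bottom  bias=-1
  edge (2, 10)→(4, 8): d=(2,-2) top-left  bias=+0
  edge (4, 8)→(16, 8): d=(12,0) top-left  bias=+0
    (5,0)@(11, 1): e=[108,0,-84] → ·  [on edge]
    (4,1)@(9, 3): e=[84,0,-60] → ·  [on edge]
    (3,2)@(7, 5): e=[60,0,-36] → ·  [on edge]
    (2,3)@(5, 7): e=[36,0,-12] → ·  [on edge]
    (1,4)@(3, 9): e=[12,0,12] → #  [on edge]
    (2,4)@(5, 9): e=[8,4,12] → #
    (3,4)@(7, 9): e=[4,8,12] → #
    (4,4)@(9, 9): e=[0,12,12] → ·  [on edge]
  covered (3 px):
    · · · · · · · · · ·
    · · · · · · · · · ·
    · · · · · · · · · ·
    · · · · · · · · · ·
    · # # # · · · · · ·
T1:
  2·area = 36
  edge (10, 10)→(4, 10): d=(-6,0) right/bottom  bias=-1
  edge (4, 10)→(14, 4): d=(10,-6) top-left  bias=+0
  edge (14, 4)→(10, 10): d=(-4,6) right/bottom  bias=-1
    (9,0)@(19, 1): e=[54,0,-18] → ·  [on edge]
    (6,2)@(13, 5): e=[30,4,2] → #
    (7,2)@(15, 5): e=[30,16,-10] → ·
    (4,3)@(9, 7): e=[18,0,18] → #  [on edge]
    (5,3)@(11, 7): e=[18,12,6] → #
    (6,3)@(13, 7): e=[18,24,-6] → ·
    (3,4)@(7, 9): e=[6,8,22] → #
    (5,4)@(11, 9): e=[6,32,-2] → ·
  covered (5 px):
    · · · · · · · · · ·
    · · · · · · · · · ·
    · · · · · · # · · ·
    · · · · # # · · · ·
    · · · # # · · · · ·

Answer: [4,12,8]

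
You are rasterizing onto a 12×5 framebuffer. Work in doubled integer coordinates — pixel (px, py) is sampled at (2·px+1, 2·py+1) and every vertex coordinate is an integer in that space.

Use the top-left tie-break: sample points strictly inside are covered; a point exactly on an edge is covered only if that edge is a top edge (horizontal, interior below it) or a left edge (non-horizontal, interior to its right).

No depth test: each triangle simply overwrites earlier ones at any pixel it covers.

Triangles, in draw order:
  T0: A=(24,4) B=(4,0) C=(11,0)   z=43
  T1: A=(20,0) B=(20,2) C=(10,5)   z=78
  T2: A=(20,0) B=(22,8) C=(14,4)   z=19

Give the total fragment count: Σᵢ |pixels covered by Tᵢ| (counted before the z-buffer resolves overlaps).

T0:
  2·area = 28
  edge (24, 4)→(4, 0): d=(-20,-4) top-left  bias=+0
  edge (4, 0)→(11, 0): d=(7,0) top-left  bias=+0
  edge (11, 0)→(24, 4): d=(13,4) right/bottom  bias=-1
    (4,0)@(9, 1): e=[0,7,21] → X  [on edge]
    (5,0)@(11, 1): e=[8,7,13] → X
    (6,0)@(13, 1): e=[16,7,5] → X
    (7,0)@(15, 1): e=[24,7,-3] → .
    (4,1)@(9, 3): e=[-40,21,47] → .
    (5,1)@(11, 3): e=[-32,21,39] → .
    (6,1)@(13, 3): e=[-24,21,31] → .
    (9,1)@(19, 3): e=[0,21,7] → X  [on edge]
    (10,1)@(21, 3): e=[8,21,-1] → .
    (9,2)@(19, 5): e=[-40,35,33] → .
  covered (4 px):
    . . . . X X X . . . . .
    . . . . . . . . . X . .
    . . . . . . . . . . . .
    . . . . . . . . . . . .
    . . . . . . . . . . . .
T1:
  2·area = 20
  edge (20, 0)→(20, 2): d=(0,2) right/bottom  bias=-1
  edge (20, 2)→(10, 5): d=(-10,3) right/bottom  bias=-1
  edge (10, 5)→(20, 0): d=(10,-5) top-left  bias=+0
    (9,0)@(19, 1): e=[2,13,5] → X
    (10,0)@(21, 1): e=[-2,7,15] → .
    (7,1)@(15, 3): e=[10,5,5] → X
    (8,1)@(17, 3): e=[6,-1,15] → .
    (9,1)@(19, 3): e=[2,-7,25] → .
    (7,2)@(15, 5): e=[10,-15,25] → .
  covered (2 px):
    . . . . . . . . . X . .
    . . . . . . . X . . . .
    . . . . . . . . . . . .
    . . . . . . . . . . . .
    . . . . . . . . . . . .
T2:
  2·area = 56
  edge (20, 0)→(22, 8): d=(2,8) right/bottom  bias=-1
  edge (22, 8)→(14, 4): d=(-8,-4) top-left  bias=+0
  edge (14, 4)→(20, 0): d=(6,-4) top-left  bias=+0
    (9,0)@(19, 1): e=[10,44,2] → X
    (10,0)@(21, 1): e=[-6,52,10] → .
    (8,1)@(17, 3): e=[30,20,6] → X
    (10,1)@(21, 3): e=[-2,36,22] → .
    (8,2)@(17, 5): e=[34,4,18] → X
    (10,2)@(21, 5): e=[2,20,34] → X
    (11,2)@(23, 5): e=[-14,28,42] → .
    (8,3)@(17, 7): e=[38,-12,30] → .
    (9,3)@(19, 7): e=[22,-4,38] → .
    (10,3)@(21, 7): e=[6,4,46] → X
    (11,3)@(23, 7): e=[-10,12,54] → .
    (10,4)@(21, 9): e=[10,-12,58] → .
  covered (7 px):
    . . . . . . . . . X . .
    . . . . . . . . X X . .
    . . . . . . . . X X X .
    . . . . . . . . . . X .
    . . . . . . . . . . . .

Final: 13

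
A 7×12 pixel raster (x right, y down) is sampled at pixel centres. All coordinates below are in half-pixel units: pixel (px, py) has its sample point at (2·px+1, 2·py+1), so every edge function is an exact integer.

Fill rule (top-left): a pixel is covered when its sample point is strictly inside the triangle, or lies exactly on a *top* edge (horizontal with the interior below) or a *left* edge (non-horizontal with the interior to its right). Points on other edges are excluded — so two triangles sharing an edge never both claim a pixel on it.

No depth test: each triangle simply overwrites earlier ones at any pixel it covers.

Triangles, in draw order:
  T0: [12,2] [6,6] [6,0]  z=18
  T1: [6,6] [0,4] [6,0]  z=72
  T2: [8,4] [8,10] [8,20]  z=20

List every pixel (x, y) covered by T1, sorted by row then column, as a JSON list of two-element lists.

T0:
  2·area = 36
  edge (12, 2)→(6, 6): d=(-6,4) right/bottom  bias=-1
  edge (6, 6)→(6, 0): d=(0,-6) top-left  bias=+0
  edge (6, 0)→(12, 2): d=(6,2) right/bottom  bias=-1
    (3,0)@(7, 1): e=[26,6,4] → X
    (4,0)@(9, 1): e=[18,18,0] → .  [on edge]
    (3,1)@(7, 3): e=[14,6,16] → X
    (4,1)@(9, 3): e=[6,18,12] → X
    (5,1)@(11, 3): e=[-2,30,8] → .
    (3,2)@(7, 5): e=[2,6,28] → X
    (4,2)@(9, 5): e=[-6,18,24] → .
    (3,3)@(7, 7): e=[-10,6,40] → .
  covered (4 px):
    . . . X . . .
    . . . X X . .
    . . . X . . .
    . . . . . . .
    . . . . . . .
    . . . . . . .
    . . . . . . .
    . . . . . . .
    . . . . . . .
    . . . . . . .
    . . . . . . .
    . . . . . . .
T1:
  2·area = 36
  edge (6, 6)→(0, 4): d=(-6,-2) top-left  bias=+0
  edge (0, 4)→(6, 0): d=(6,-4) top-left  bias=+0
  edge (6, 0)→(6, 6): d=(0,6) right/bottom  bias=-1
    (2,0)@(5, 1): e=[28,2,6] → X
    (3,0)@(7, 1): e=[32,10,-6] → .
    (1,1)@(3, 3): e=[12,6,18] → X
    (3,1)@(7, 3): e=[20,22,-6] → .
    (1,2)@(3, 5): e=[0,18,18] → X  [on edge]
    (3,2)@(7, 5): e=[8,34,-6] → .
    (1,3)@(3, 7): e=[-12,30,18] → .
    (2,3)@(5, 7): e=[-8,38,6] → .
    (4,3)@(9, 7): e=[0,54,-18] → .  [on edge]
  covered (5 px):
    . . X . . . .
    . X X . . . .
    . X X . . . .
    . . . . . . .
    . . . . . . .
    . . . . . . .
    . . . . . . .
    . . . . . . .
    . . . . . . .
    . . . . . . .
    . . . . . . .
    . . . . . . .
T2:
  degenerate (2·area = 0) — covers nothing

Final: [[2,0],[1,1],[2,1],[1,2],[2,2]]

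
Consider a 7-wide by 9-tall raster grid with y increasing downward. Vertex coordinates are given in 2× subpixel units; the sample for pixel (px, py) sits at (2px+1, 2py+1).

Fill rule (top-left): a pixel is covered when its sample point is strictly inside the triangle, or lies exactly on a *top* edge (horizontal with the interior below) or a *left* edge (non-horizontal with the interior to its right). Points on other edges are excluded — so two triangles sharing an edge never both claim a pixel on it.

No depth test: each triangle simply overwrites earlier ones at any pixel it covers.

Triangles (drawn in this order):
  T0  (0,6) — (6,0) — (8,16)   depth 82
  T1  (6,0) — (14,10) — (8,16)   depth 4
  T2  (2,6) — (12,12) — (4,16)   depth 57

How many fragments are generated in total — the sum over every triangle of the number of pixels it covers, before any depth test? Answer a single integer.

T0:
  2·area = 108
  edge (0, 6)→(6, 0): d=(6,-6) top-left  bias=+0
  edge (6, 0)→(8, 16): d=(2,16) right/bottom  bias=-1
  edge (8, 16)→(0, 6): d=(-8,-10) top-left  bias=+0
    (2,0)@(5, 1): e=[0,18,90] → █  [on edge]
    (3,0)@(7, 1): e=[12,-14,110] → ·
    (1,1)@(3, 3): e=[0,54,54] → █  [on edge]
    (3,1)@(7, 3): e=[24,-10,94] → ·
    (0,2)@(1, 5): e=[0,90,18] → █  [on edge]
    (3,2)@(7, 5): e=[36,-6,78] → ·
    (0,3)@(1, 7): e=[12,94,2] → █
    (3,3)@(7, 7): e=[48,-2,62] → ·
    (0,4)@(1, 9): e=[24,98,-14] → ·
    (1,4)@(3, 9): e=[36,66,6] → █
    (3,4)@(7, 9): e=[60,2,46] → █
    (4,4)@(9, 9): e=[72,-30,66] → ·
  covered (15 px):
    · · █ · · · ·
    · █ █ · · · ·
    █ █ █ · · · ·
    █ █ █ · · · ·
    · █ █ █ · · ·
    · · █ █ · · ·
    · · · █ · · ·
    · · · · · · ·
    · · · · · · ·
T1:
  2·area = 108
  edge (6, 0)→(14, 10): d=(8,10) right/bottom  bias=-1
  edge (14, 10)→(8, 16): d=(-6,6) right/bottom  bias=-1
  edge (8, 16)→(6, 0): d=(-2,-16) top-left  bias=+0
    (3,1)@(7, 3): e=[14,84,10] → █
    (4,1)@(9, 3): e=[-6,72,42] → ·
    (3,2)@(7, 5): e=[30,72,6] → █
    (4,2)@(9, 5): e=[10,60,38] → █
    (5,2)@(11, 5): e=[-10,48,70] → ·
    (3,3)@(7, 7): e=[46,60,2] → █
    (5,3)@(11, 7): e=[6,36,66] → █
    (6,3)@(13, 7): e=[-14,24,98] → ·
    (3,4)@(7, 9): e=[62,48,-2] → ·
    (4,4)@(9, 9): e=[42,36,30] → █
    (6,4)@(13, 9): e=[2,12,94] → █
    (4,5)@(9, 11): e=[58,24,26] → █
    (6,5)@(13, 11): e=[18,0,90] → ·  [on edge]
    (5,6)@(11, 13): e=[54,0,54] → ·  [on edge]
    (4,7)@(9, 15): e=[90,0,18] → ·  [on edge]
    (3,8)@(7, 17): e=[126,0,-18] → ·  [on edge]
  covered (12 px):
    · · · · · · ·
    · · · █ · · ·
    · · · █ █ · ·
    · · · █ █ █ ·
    · · · · █ █ █
    · · · · █ █ ·
    · · · · █ · ·
    · · · · · · ·
    · · · · · · ·
T2:
  2·area = 88
  edge (2, 6)→(12, 12): d=(10,6) right/bottom  bias=-1
  edge (12, 12)→(4, 16): d=(-8,4) right/bottom  bias=-1
  edge (4, 16)→(2, 6): d=(-2,-10) top-left  bias=+0
    (0,0)@(1, 1): e=[-44,132,0] → ·  [on edge]
    (1,3)@(3, 7): e=[4,76,8] → █
    (2,3)@(5, 7): e=[-8,68,28] → ·
    (1,4)@(3, 9): e=[24,60,4] → █
    (2,4)@(5, 9): e=[12,52,24] → █
    (3,4)@(7, 9): e=[0,44,44] → ·  [on edge]
    (1,5)@(3, 11): e=[44,44,0] → █  [on edge]
    (3,5)@(7, 11): e=[20,28,40] → █
    (4,5)@(9, 11): e=[8,20,60] → █
    (5,5)@(11, 11): e=[-4,12,80] → ·
    (1,6)@(3, 13): e=[64,28,-4] → ·
    (2,6)@(5, 13): e=[52,20,16] → █
  covered (11 px):
    · · · · · · ·
    · · · · · · ·
    · · · · · · ·
    · █ · · · · ·
    · █ █ · · · ·
    · █ █ █ █ · ·
    · · █ █ █ · ·
    · · █ · · · ·
    · · · · · · ·

Result: 38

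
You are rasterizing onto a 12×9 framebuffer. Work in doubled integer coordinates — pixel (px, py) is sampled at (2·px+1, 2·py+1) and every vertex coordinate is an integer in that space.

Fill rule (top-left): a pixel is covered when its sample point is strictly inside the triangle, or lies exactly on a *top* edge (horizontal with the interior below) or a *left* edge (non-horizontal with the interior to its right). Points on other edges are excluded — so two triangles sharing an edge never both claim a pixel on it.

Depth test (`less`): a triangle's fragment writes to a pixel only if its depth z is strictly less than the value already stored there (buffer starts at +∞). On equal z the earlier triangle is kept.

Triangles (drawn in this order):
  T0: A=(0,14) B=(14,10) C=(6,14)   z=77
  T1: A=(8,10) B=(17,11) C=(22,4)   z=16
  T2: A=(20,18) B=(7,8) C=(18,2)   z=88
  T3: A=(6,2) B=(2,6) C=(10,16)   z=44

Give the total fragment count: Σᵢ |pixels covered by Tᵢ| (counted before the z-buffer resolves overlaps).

T0:
  2·area = 24
  edge (0, 14)→(14, 10): d=(14,-4) top-left  bias=+0
  edge (14, 10)→(6, 14): d=(-8,4) right/bottom  bias=-1
  edge (6, 14)→(0, 14): d=(-6,0) right/bottom  bias=-1
    (5,5)@(11, 11): e=[2,4,18] → #
    (6,5)@(13, 11): e=[10,-4,18] → ·
    (2,6)@(5, 13): e=[6,12,6] → #
    (3,6)@(7, 13): e=[14,4,6] → #
    (4,6)@(9, 13): e=[22,-4,6] → ·
    (5,6)@(11, 13): e=[30,-12,6] → ·
    (2,7)@(5, 15): e=[34,-4,-6] → ·
    (3,7)@(7, 15): e=[42,-12,-6] → ·
  covered (3 px):
    · · · · · · · · · · · ·
    · · · · · · · · · · · ·
    · · · · · · · · · · · ·
    · · · · · · · · · · · ·
    · · · · · · · · · · · ·
    · · · · · # · · · · · ·
    · · # # · · · · · · · ·
    · · · · · · · · · · · ·
    · · · · · · · · · · · ·
T1:
  2·area = 68  (B↔C swapped to make it positive)
  edge (8, 10)→(22, 4): d=(14,-6) top-left  bias=+0
  edge (22, 4)→(17, 11): d=(-5,7) right/bottom  bias=-1
  edge (17, 11)→(8, 10): d=(-9,-1) top-left  bias=+0
    (10,2)@(21, 5): e=[8,2,58] → #
    (11,2)@(23, 5): e=[20,-12,60] → ·
    (7,3)@(15, 7): e=[0,34,34] → #  [on edge]
    (8,3)@(17, 7): e=[12,20,36] → #
    (9,3)@(19, 7): e=[24,6,38] → #
    (10,3)@(21, 7): e=[36,-8,40] → ·
    (5,4)@(11, 9): e=[4,52,12] → #
    (6,4)@(13, 9): e=[16,38,14] → #
    (9,4)@(19, 9): e=[52,-4,20] → ·
    (5,5)@(11, 11): e=[32,42,-6] → ·
    (6,5)@(13, 11): e=[44,28,-4] → ·
    (7,5)@(15, 11): e=[56,14,-2] → ·
    (8,5)@(17, 11): e=[68,0,0] → ·  [on edge]
    (0,6)@(1, 13): e=[0,102,-34] → ·  [on edge]
  covered (8 px):
    · · · · · · · · · · · ·
    · · · · · · · · · · · ·
    · · · · · · · · · · # ·
    · · · · · · · # # # · ·
    · · · · · # # # # · · ·
    · · · · · · · · · · · ·
    · · · · · · · · · · · ·
    · · · · · · · · · · · ·
    · · · · · · · · · · · ·
T2:
  2·area = 188
  edge (20, 18)→(7, 8): d=(-13,-10) top-left  bias=+0
  edge (7, 8)→(18, 2): d=(11,-6) top-left  bias=+0
  edge (18, 2)→(20, 18): d=(2,16) right/bottom  bias=-1
    (8,1)@(17, 3): e=[165,5,18] → #
    (9,1)@(19, 3): e=[185,17,-14] → ·
    (6,2)@(13, 5): e=[99,3,86] → #
    (7,2)@(15, 5): e=[119,15,54] → #
    (9,2)@(19, 5): e=[159,39,-10] → ·
    (4,3)@(9, 7): e=[33,1,154] → #
    (5,3)@(11, 7): e=[53,13,122] → #
    (9,3)@(19, 7): e=[133,61,-6] → ·
    (4,4)@(9, 9): e=[7,23,158] → #
    (9,4)@(19, 9): e=[107,83,-2] → ·
    (4,5)@(9, 11): e=[-19,45,162] → ·
    (5,5)@(11, 11): e=[1,57,130] → #
  covered (25 px):
    · · · · · · · · · · · ·
    · · · · · · · · # · · ·
    · · · · · · # # # · · ·
    · · · · # # # # # · · ·
    · · · · # # # # # · · ·
    · · · · · # # # # # · ·
    · · · · · · · # # # · ·
    · · · · · · · · # # · ·
    · · · · · · · · · # · ·
T3:
  2·area = 72  (B↔C swapped to make it positive)
  edge (6, 2)→(10, 16): d=(4,14) right/bottom  bias=-1
  edge (10, 16)→(2, 6): d=(-8,-10) top-left  bias=+0
  edge (2, 6)→(6, 2): d=(4,-4) top-left  bias=+0
    (3,0)@(7, 1): e=[-18,90,0] → ·  [on edge]
    (2,1)@(5, 3): e=[18,54,0] → #  [on edge]
    (3,1)@(7, 3): e=[-10,74,8] → ·
    (1,2)@(3, 5): e=[54,18,0] → #  [on edge]
    (3,2)@(7, 5): e=[-2,58,16] → ·
    (0,3)@(1, 7): e=[90,-18,0] → ·  [on edge]
    (1,3)@(3, 7): e=[62,2,8] → #
    (3,3)@(7, 7): e=[6,42,24] → #
    (4,3)@(9, 7): e=[-22,62,32] → ·
    (1,4)@(3, 9): e=[70,-14,16] → ·
    (2,4)@(5, 9): e=[42,6,24] → #
    (4,4)@(9, 9): e=[-14,46,40] → ·
  covered (10 px):
    · · · · · · · · · · · ·
    · · # · · · · · · · · ·
    · # # · · · · · · · · ·
    · # # # · · · · · · · ·
    · · # # · · · · · · · ·
    · · · # · · · · · · · ·
    · · · · # · · · · · · ·
    · · · · · · · · · · · ·
    · · · · · · · · · · · ·

Answer: 46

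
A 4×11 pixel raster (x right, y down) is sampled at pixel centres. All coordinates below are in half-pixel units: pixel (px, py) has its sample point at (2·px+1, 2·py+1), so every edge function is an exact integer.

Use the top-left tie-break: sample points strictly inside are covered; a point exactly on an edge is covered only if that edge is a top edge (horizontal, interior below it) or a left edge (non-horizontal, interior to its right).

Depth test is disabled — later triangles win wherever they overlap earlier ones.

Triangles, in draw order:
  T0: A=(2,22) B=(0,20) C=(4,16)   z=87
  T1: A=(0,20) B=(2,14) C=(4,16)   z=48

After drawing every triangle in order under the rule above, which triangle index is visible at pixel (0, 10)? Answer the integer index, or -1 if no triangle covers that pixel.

T0:
  2·area = 16
  edge (2, 22)→(0, 20): d=(-2,-2) top-left  bias=+0
  edge (0, 20)→(4, 16): d=(4,-4) top-left  bias=+0
  edge (4, 16)→(2, 22): d=(-2,6) right/bottom  bias=-1
    (3,3)@(7, 7): e=[40,-24,0] → ·  [on edge]
    (2,6)@(5, 13): e=[24,-8,0] → ·  [on edge]
    (3,6)@(7, 13): e=[28,0,-12] → ·  [on edge]
    (2,7)@(5, 15): e=[20,0,-4] → ·  [on edge]
    (1,8)@(3, 17): e=[12,0,4] → #  [on edge]
    (2,8)@(5, 17): e=[16,8,-8] → ·
    (0,9)@(1, 19): e=[4,0,12] → #  [on edge]
    (1,9)@(3, 19): e=[8,8,0] → ·  [on edge]
    (0,10)@(1, 21): e=[0,8,8] → #  [on edge]
    (1,10)@(3, 21): e=[4,16,-4] → ·
  covered (3 px):
    · · · ·
    · · · ·
    · · · ·
    · · · ·
    · · · ·
    · · · ·
    · · · ·
    · · · ·
    · # · ·
    # · · ·
    # · · ·
T1:
  2·area = 16
  edge (0, 20)→(2, 14): d=(2,-6) top-left  bias=+0
  edge (2, 14)→(4, 16): d=(2,2) right/bottom  bias=-1
  edge (4, 16)→(0, 20): d=(-4,4) right/bottom  bias=-1
    (2,2)@(5, 5): e=[0,-24,40] → ·  [on edge]
    (1,5)@(3, 11): e=[0,-8,24] → ·  [on edge]
    (0,6)@(1, 13): e=[-8,0,24] → ·  [on edge]
    (3,6)@(7, 13): e=[28,-12,0] → ·  [on edge]
    (1,7)@(3, 15): e=[8,0,8] → ·  [on edge]
    (2,7)@(5, 15): e=[20,-4,0] → ·  [on edge]
    (0,8)@(1, 17): e=[0,8,8] → #  [on edge]
    (1,8)@(3, 17): e=[12,4,0] → ·  [on edge]
    (2,8)@(5, 17): e=[24,0,-8] → ·  [on edge]
    (0,9)@(1, 19): e=[4,12,0] → ·  [on edge]
    (3,9)@(7, 19): e=[40,0,-24] → ·  [on edge]
  covered (1 px):
    · · · ·
    · · · ·
    · · · ·
    · · · ·
    · · · ·
    · · · ·
    · · · ·
    · · · ·
    # · · ·
    · · · ·
    · · · ·

Z-buffer (winner per pixel, '.' = empty):
  . . . .
  . . . .
  . . . .
  . . . .
  . . . .
  . . . .
  . . . .
  . . . .
  1 0 . .
  0 . . .
  0 . . .

Result: 0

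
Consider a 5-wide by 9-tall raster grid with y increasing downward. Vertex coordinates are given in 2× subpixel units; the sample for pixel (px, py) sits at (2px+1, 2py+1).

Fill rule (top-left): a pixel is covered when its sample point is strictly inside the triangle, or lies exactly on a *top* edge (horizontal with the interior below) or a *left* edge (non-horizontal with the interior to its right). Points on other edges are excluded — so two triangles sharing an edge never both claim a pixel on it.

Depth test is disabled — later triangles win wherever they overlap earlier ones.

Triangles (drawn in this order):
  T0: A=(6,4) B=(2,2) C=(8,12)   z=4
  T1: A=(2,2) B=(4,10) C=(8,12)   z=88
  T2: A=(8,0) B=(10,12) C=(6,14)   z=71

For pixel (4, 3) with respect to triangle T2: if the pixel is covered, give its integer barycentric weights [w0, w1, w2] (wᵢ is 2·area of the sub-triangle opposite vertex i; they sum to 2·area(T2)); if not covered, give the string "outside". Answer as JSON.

T0:
  2·area = 28  (B↔C swapped to make it positive)
  edge (6, 4)→(8, 12): d=(2,8) right/bottom  bias=-1
  edge (8, 12)→(2, 2): d=(-6,-10) top-left  bias=+0
  edge (2, 2)→(6, 4): d=(4,2) right/bottom  bias=-1
    (1,1)@(3, 3): e=[22,4,2] → X
    (2,1)@(5, 3): e=[6,24,-2] → .
    (1,2)@(3, 5): e=[26,-8,10] → .
    (2,2)@(5, 5): e=[10,12,6] → X
    (3,2)@(7, 5): e=[-6,32,2] → .
    (2,3)@(5, 7): e=[14,0,14] → X  [on edge]
    (3,3)@(7, 7): e=[-2,20,10] → .
    (2,4)@(5, 9): e=[18,-12,22] → .
    (3,4)@(7, 9): e=[2,8,18] → X
    (4,4)@(9, 9): e=[-14,28,14] → .
    (3,5)@(7, 11): e=[6,-4,26] → .
  covered (4 px):
    . . . . .
    . X . . .
    . . X . .
    . . X . .
    . . . X .
    . . . . .
    . . . . .
    . . . . .
    . . . . .
T1:
  2·area = 28  (B↔C swapped to make it positive)
  edge (2, 2)→(8, 12): d=(6,10) right/bottom  bias=-1
  edge (8, 12)→(4, 10): d=(-4,-2) top-left  bias=+0
  edge (4, 10)→(2, 2): d=(-2,-8) top-left  bias=+0
    (1,2)@(3, 5): e=[8,18,2] → X
    (2,2)@(5, 5): e=[-12,22,18] → .
    (1,3)@(3, 7): e=[20,10,-2] → .
    (2,3)@(5, 7): e=[0,14,14] → .  [on edge]
    (2,4)@(5, 9): e=[12,6,10] → X
    (3,4)@(7, 9): e=[-8,10,26] → .
    (2,5)@(5, 11): e=[24,-2,6] → .
    (3,5)@(7, 11): e=[4,2,22] → X
    (4,5)@(9, 11): e=[-16,6,38] → .
    (3,6)@(7, 13): e=[16,-6,18] → .
  covered (3 px):
    . . . . .
    . . . . .
    . X . . .
    . . . . .
    . . X . .
    . . . X .
    . . . . .
    . . . . .
    . . . . .
T2:
  2·area = 52
  edge (8, 0)→(10, 12): d=(2,12) right/bottom  bias=-1
  edge (10, 12)→(6, 14): d=(-4,2) right/bottom  bias=-1
  edge (6, 14)→(8, 0): d=(2,-14) top-left  bias=+0
    (3,3)@(7, 7): e=[26,26,0] → X  [on edge]
    (4,3)@(9, 7): e=[2,22,28] → X
    (3,4)@(7, 9): e=[30,18,4] → X
    (3,5)@(7, 11): e=[34,10,8] → X
    (3,6)@(7, 13): e=[38,2,12] → X
    (4,6)@(9, 13): e=[14,-2,40] → .
    (3,7)@(7, 15): e=[42,-6,16] → .
  covered (7 px):
    . . . . .
    . . . . .
    . . . . .
    . . . X X
    . . . X X
    . . . X X
    . . . X .
    . . . . .
    . . . . .

Result: [22,28,2]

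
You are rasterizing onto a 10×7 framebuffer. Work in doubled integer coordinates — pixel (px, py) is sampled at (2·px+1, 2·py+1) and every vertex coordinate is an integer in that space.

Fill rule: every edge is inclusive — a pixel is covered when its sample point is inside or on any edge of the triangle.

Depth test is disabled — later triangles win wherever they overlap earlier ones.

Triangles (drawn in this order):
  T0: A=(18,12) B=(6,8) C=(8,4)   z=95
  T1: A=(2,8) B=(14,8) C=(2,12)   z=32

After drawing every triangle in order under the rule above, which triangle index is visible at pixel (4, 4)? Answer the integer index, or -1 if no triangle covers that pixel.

T0:
  2·area = 56
  edge (18, 12)→(6, 8): d=(-12,-4) inclusive
  edge (6, 8)→(8, 4): d=(2,-4) inclusive
  edge (8, 4)→(18, 12): d=(10,8) inclusive
    (4,2)@(9, 5): e=[48,6,2] → #
    (5,2)@(11, 5): e=[56,14,-14] → ·
    (1,3)@(3, 7): e=[0,-14,70] → ·  [on edge]
    (3,3)@(7, 7): e=[16,2,38] → #
    (5,3)@(11, 7): e=[32,18,6] → #
    (6,3)@(13, 7): e=[40,26,-10] → ·
    (3,4)@(7, 9): e=[-8,6,58] → ·
    (4,4)@(9, 9): e=[0,14,42] → #  [on edge]
    (6,4)@(13, 9): e=[16,30,10] → #
    (7,4)@(15, 9): e=[24,38,-6] → ·
    (4,5)@(9, 11): e=[-24,18,62] → ·
    (5,5)@(11, 11): e=[-16,26,46] → ·
    (7,5)@(15, 11): e=[0,42,14] → #  [on edge]
  covered (8 px):
    · · · · · · · · · ·
    · · · · · · · · · ·
    · · · · # · · · · ·
    · · · # # # · · · ·
    · · · · # # # · · ·
    · · · · · · · # · ·
    · · · · · · · · · ·
T1:
  2·area = 48
  edge (2, 8)→(14, 8): d=(12,0) inclusive
  edge (14, 8)→(2, 12): d=(-12,4) inclusive
  edge (2, 12)→(2, 8): d=(0,-4) inclusive
    (8,3)@(17, 7): e=[-12,0,60] → ·  [on edge]
    (1,4)@(3, 9): e=[12,32,4] → #
    (2,4)@(5, 9): e=[12,24,12] → #
    (3,4)@(7, 9): e=[12,16,20] → #
    (4,4)@(9, 9): e=[12,8,28] → #
    (5,4)@(11, 9): e=[12,0,36] → #  [on edge]
    (6,4)@(13, 9): e=[12,-8,44] → ·
    (1,5)@(3, 11): e=[36,8,4] → #
    (2,5)@(5, 11): e=[36,0,12] → #  [on edge]
    (3,5)@(7, 11): e=[36,-8,20] → ·
    (4,5)@(9, 11): e=[36,-16,28] → ·
    (5,5)@(11, 11): e=[36,-24,36] → ·
  covered (7 px):
    · · · · · · · · · ·
    · · · · · · · · · ·
    · · · · · · · · · ·
    · · · · · · · · · ·
    · # # # # # · · · ·
    · # # · · · · · · ·
    · · · · · · · · · ·

Z-buffer (winner per pixel, '.' = empty):
  . . . . . . . . . .
  . . . . . . . . . .
  . . . . 0 . . . . .
  . . . 0 0 0 . . . .
  . 1 1 1 1 1 0 . . .
  . 1 1 . . . . 0 . .
  . . . . . . . . . .

Answer: 1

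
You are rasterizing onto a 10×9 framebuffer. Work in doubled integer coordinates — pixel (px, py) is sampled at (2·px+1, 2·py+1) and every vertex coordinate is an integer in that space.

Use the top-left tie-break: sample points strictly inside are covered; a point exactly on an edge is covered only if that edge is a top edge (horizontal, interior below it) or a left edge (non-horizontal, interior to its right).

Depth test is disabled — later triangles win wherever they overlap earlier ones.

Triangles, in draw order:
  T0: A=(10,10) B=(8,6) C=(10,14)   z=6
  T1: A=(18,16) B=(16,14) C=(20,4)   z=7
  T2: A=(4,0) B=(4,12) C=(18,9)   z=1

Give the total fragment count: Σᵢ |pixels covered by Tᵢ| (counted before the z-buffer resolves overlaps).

T0:
  2·area = 8  (B↔C swapped to make it positive)
  edge (10, 10)→(10, 14): d=(0,4) right/bottom  bias=-1
  edge (10, 14)→(8, 6): d=(-2,-8) top-left  bias=+0
  edge (8, 6)→(10, 10): d=(2,4) right/bottom  bias=-1
    (4,4)@(9, 9): e=[4,2,2] → █
    (5,4)@(11, 9): e=[-4,18,-6] → ·
    (4,5)@(9, 11): e=[4,-2,6] → ·
  covered (1 px):
    · · · · · · · · · ·
    · · · · · · · · · ·
    · · · · · · · · · ·
    · · · · · · · · · ·
    · · · · █ · · · · ·
    · · · · · · · · · ·
    · · · · · · · · · ·
    · · · · · · · · · ·
    · · · · · · · · · ·
T1:
  2·area = 28
  edge (18, 16)→(16, 14): d=(-2,-2) top-left  bias=+0
  edge (16, 14)→(20, 4): d=(4,-10) top-left  bias=+0
  edge (20, 4)→(18, 16): d=(-2,12) right/bottom  bias=-1
    (1,0)@(3, 1): e=[0,-182,210] → ·  [on edge]
    (2,1)@(5, 3): e=[0,-154,182] → ·  [on edge]
    (3,2)@(7, 5): e=[0,-126,154] → ·  [on edge]
    (4,3)@(9, 7): e=[0,-98,126] → ·  [on edge]
    (9,3)@(19, 7): e=[20,2,6] → █
    (5,4)@(11, 9): e=[0,-70,98] → ·  [on edge]
    (9,4)@(19, 9): e=[16,10,2] → █
    (6,5)@(13, 11): e=[0,-42,70] → ·  [on edge]
    (9,5)@(19, 11): e=[12,18,-2] → ·
    (7,6)@(15, 13): e=[0,-14,42] → ·  [on edge]
    (8,6)@(17, 13): e=[4,6,18] → █
    (9,6)@(19, 13): e=[8,26,-6] → ·
    (8,7)@(17, 15): e=[0,14,14] → █  [on edge]
    (9,8)@(19, 17): e=[0,42,-14] → ·  [on edge]
  covered (4 px):
    · · · · · · · · · ·
    · · · · · · · · · ·
    · · · · · · · · · ·
    · · · · · · · · · █
    · · · · · · · · · █
    · · · · · · · · · ·
    · · · · · · · · █ ·
    · · · · · · · · █ ·
    · · · · · · · · · ·
T2:
  2·area = 168  (B↔C swapped to make it positive)
  edge (4, 0)→(18, 9): d=(14,9) right/bottom  bias=-1
  edge (18, 9)→(4, 12): d=(-14,3) right/bottom  bias=-1
  edge (4, 12)→(4, 0): d=(0,-12) top-left  bias=+0
    (2,0)@(5, 1): e=[5,151,12] → █
    (3,0)@(7, 1): e=[-13,145,36] → ·
    (2,1)@(5, 3): e=[33,123,12] → █
    (3,1)@(7, 3): e=[15,117,36] → █
    (4,1)@(9, 3): e=[-3,111,60] → ·
    (2,2)@(5, 5): e=[61,95,12] → █
    (4,2)@(9, 5): e=[25,83,60] → █
    (5,2)@(11, 5): e=[7,77,84] → █
    (6,2)@(13, 5): e=[-11,71,108] → ·
    (2,3)@(5, 7): e=[89,67,12] → █
    (6,3)@(13, 7): e=[17,43,108] → █
    (7,3)@(15, 7): e=[-1,37,132] → ·
  covered (21 px):
    · · █ · · · · · · ·
    · · █ █ · · · · · ·
    · · █ █ █ █ · · · ·
    · · █ █ █ █ █ · · ·
    · · █ █ █ █ █ █ █ ·
    · · █ █ · · · · · ·
    · · · · · · · · · ·
    · · · · · · · · · ·
    · · · · · · · · · ·

Answer: 26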